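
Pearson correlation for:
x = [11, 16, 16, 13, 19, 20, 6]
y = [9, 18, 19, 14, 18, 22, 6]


n=7, Σx=101, Σy=106, Σxy=1691, Σx²=1599, Σy²=1806
r = (7×1691 - 101×106)/√((7×1599 - 101²)(7×1806 - 106²))
= 1131/√(992×1406) = 1131/√1394752 ≈ 1131/1180.9962 ≈ 0.9577

r ≈ 0.9577


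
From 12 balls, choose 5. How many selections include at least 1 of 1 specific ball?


Complement: C(12,5) - C(11,5) = 792 - 462 = 330

330


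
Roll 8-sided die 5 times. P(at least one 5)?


P(no 5)^5 = (7/8)^5 = 16807/32768
P(≥1) = 1 - 16807/32768 = 15961/32768

P = 15961/32768 ≈ 48.71%


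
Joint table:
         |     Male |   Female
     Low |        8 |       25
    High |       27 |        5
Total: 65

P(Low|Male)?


P(Low|Male) = 8/(8+27) = 8/35

P = 8/35 ≈ 22.86%


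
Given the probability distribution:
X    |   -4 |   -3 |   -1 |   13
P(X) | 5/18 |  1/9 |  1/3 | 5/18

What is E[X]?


E[X] = Σ x·P(X=x)
= (-4)×(5/18) + (-3)×(1/9) + (-1)×(1/3) + (13)×(5/18)
= 11/6

E[X] = 11/6


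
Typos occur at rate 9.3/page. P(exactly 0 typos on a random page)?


Poisson(λ=9.3): P(X=0) = e^(-λ)×λ^k/k!
= e^(-9.3) × 9.3^0 / 0!
≈ 9.142423148e-05 × 1 / 1 ≈ 0.000091

P(X=0) ≈ 0.000091 ≈ 0.01%


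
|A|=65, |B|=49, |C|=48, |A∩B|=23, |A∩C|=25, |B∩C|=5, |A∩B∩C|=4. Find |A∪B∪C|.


|A∪B∪C| = 65+49+48-23-25-5+4 = 113

|A∪B∪C| = 113


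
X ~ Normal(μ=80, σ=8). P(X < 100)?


z = (100-80)/8 = 2.5
P(Z < 2.5) = 0.9938

P(X < 100) ≈ 0.9938


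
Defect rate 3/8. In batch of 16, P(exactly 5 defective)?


Binomial: P(X=5) = C(16,5)×p^5×(1-p)^11
= 4368 × 243/32768 × 48828125/8589934592 = 3239208984375/17592186044416

P(X=5) = 3239208984375/17592186044416 ≈ 18.41%


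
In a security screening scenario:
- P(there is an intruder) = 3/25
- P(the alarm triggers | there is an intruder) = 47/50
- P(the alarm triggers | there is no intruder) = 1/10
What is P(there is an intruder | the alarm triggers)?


Using Bayes' theorem:
P(A|B) = P(B|A)·P(A) / P(B)

P(the alarm triggers) = 47/50 × 3/25 + 1/10 × 22/25
= 141/1250 + 11/125 = 251/1250

P(there is an intruder|the alarm triggers) = (141/1250) / (251/1250) = 141/251

P(there is an intruder|the alarm triggers) = 141/251 ≈ 56.18%


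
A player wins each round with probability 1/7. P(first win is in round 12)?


Geometric: P(X=12) = (1-p)^(k-1)×p = (6/7)^11×1/7 = 362797056/13841287201

P(X=12) = 362797056/13841287201 ≈ 2.62%


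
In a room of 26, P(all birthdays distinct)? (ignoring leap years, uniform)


P(all different) = Π(365-i)/365 for i=0..25
= (365/365)×(364/365)×...×(340/365)
= 0.401759

P ≈ 0.4018 ≈ 40.18%


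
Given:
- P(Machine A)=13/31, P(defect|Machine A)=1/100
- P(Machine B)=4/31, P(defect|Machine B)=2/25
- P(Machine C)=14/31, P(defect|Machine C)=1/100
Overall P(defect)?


P(B) = Σ P(B|Aᵢ)×P(Aᵢ)
  1/100×13/31 = 13/3100
  2/25×4/31 = 8/775
  1/100×14/31 = 7/1550
Sum = 59/3100

P(defect) = 59/3100 ≈ 1.90%


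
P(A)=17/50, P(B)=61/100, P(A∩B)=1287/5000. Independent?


P(A)×P(B) = 1037/5000
P(A∩B) = 1287/5000
Not equal → NOT independent

No, not independent


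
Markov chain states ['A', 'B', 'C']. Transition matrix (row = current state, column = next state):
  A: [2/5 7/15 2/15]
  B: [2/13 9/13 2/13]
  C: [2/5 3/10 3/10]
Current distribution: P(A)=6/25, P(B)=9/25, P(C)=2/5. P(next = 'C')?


P(next=C) = Σᵢ P(now=i)×P(i→C)
= 6/25×2/15 + 9/25×2/13 + 2/5×3/10
= 4/125 + 18/325 + 3/25 = 337/1625

P = 337/1625 ≈ 0.2074


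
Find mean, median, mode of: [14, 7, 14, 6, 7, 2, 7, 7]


Sorted: [2, 6, 7, 7, 7, 7, 14, 14]
Mean = 64/8 = 8
Median = 7
Freq: {14: 2, 7: 4, 6: 1, 2: 1}
Mode: [7]

Mean=8, Median=7, Mode=7


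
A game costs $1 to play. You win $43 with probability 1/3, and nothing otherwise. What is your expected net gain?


E[gain] = (43-1)×1/3 + (-1)×2/3
= 14 - 2/3 = 40/3

Expected net gain = $40/3 ≈ $13.33


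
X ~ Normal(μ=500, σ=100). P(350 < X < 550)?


z₁=(350-500)/100=-1.5, z₂=(550-500)/100=0.5
P = Φ(0.5) - Φ(-1.5) = 0.691462 - 0.066807 = 0.624655 ≈ 0.6247

P(350 < X < 550) ≈ 0.6247


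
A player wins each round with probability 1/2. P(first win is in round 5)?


Geometric: P(X=5) = (1-p)^(k-1)×p = (1/2)^4×1/2 = 1/32

P(X=5) = 1/32 ≈ 3.12%


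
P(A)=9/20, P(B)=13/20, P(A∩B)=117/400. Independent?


P(A)×P(B) = 117/400
P(A∩B) = 117/400
Equal ✓ → Independent

Yes, independent


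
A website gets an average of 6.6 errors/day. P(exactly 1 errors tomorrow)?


Poisson(λ=6.6): P(X=1) = e^(-λ)×λ^k/k!
= e^(-6.6) × 6.6^1 / 1!
≈ 0.001360368038 × 6.6 / 1 ≈ 0.008978

P(X=1) ≈ 0.008978 ≈ 0.90%


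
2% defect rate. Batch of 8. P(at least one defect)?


P(all good) = (49/50)^8 = 33232930569601/39062500000000
P(≥1 defect) = 5829569430399/39062500000000

P = 5829569430399/39062500000000 ≈ 14.92%


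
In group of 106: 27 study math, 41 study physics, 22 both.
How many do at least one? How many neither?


|A∪B| = 27+41-22 = 46
Neither = 106-46 = 60

At least one: 46; Neither: 60


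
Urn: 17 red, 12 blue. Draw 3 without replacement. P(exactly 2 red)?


Hypergeometric: C(17,2)×C(12,1)/C(29,3)
= 136×12/3654 = 272/609

P(X=2) = 272/609 ≈ 44.66%


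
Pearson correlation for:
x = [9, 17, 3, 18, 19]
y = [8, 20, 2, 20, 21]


n=5, Σx=66, Σy=71, Σxy=1177, Σx²=1064, Σy²=1309
r = (5×1177 - 66×71)/√((5×1064 - 66²)(5×1309 - 71²))
= 1199/√(964×1504) = 1199/√1449856 ≈ 1199/1204.0997 ≈ 0.9958

r ≈ 0.9958


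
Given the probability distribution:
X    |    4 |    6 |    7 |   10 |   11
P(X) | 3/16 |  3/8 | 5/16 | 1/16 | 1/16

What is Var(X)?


E[X] = 13/2
E[X²] = 365/8
Var(X) = E[X²] - (E[X])² = 365/8 - 169/4 = 27/8

Var(X) = 27/8 ≈ 3.3750


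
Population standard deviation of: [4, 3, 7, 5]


Mean = 19/4
  (4-19/4)²=9/16
  (3-19/4)²=49/16
  (7-19/4)²=81/16
  (5-19/4)²=1/16
Σ(x-μ)² = 35/4
σ² = (35/4)/4 = 35/16

σ = √(35/16) ≈ 1.4790


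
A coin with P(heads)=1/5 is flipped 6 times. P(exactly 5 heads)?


Binomial: P(X=5) = C(6,5)×p^5×(1-p)^1
= 6 × 1/3125 × 4/5 = 24/15625

P(X=5) = 24/15625 ≈ 0.15%


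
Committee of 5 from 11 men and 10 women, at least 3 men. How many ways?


Count by #men:
  3M,2W: C(11,3)×C(10,2)=7425
  4M,1W: C(11,4)×C(10,1)=3300
  5M,0W: C(11,5)×C(10,0)=462
Total = 11187

11187


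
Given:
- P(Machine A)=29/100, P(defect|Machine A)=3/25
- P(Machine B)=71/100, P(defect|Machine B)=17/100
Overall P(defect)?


P(B) = Σ P(B|Aᵢ)×P(Aᵢ)
  3/25×29/100 = 87/2500
  17/100×71/100 = 1207/10000
Sum = 311/2000

P(defect) = 311/2000 ≈ 15.55%


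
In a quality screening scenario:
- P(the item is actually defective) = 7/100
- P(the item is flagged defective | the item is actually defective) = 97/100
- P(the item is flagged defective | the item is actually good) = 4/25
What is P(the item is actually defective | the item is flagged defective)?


Using Bayes' theorem:
P(A|B) = P(B|A)·P(A) / P(B)

P(the item is flagged defective) = 97/100 × 7/100 + 4/25 × 93/100
= 679/10000 + 93/625 = 2167/10000

P(the item is actually defective|the item is flagged defective) = (679/10000) / (2167/10000) = 679/2167

P(the item is actually defective|the item is flagged defective) = 679/2167 ≈ 31.33%


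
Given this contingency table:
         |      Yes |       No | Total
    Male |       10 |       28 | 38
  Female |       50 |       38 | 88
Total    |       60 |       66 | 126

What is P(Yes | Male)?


P(Yes | Male) = 10/(10+28) = 10/38 = 5/19

P(Yes|Male) = 5/19 ≈ 26.32%


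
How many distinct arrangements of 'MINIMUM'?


Letters: 7, freq: {'M': 3, 'I': 2, 'N': 1, 'U': 1}
7!/(3!×2!×1!×1!) = 5040/12 = 420

420


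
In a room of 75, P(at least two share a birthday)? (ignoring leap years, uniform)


P(all different) = Π(365-i)/365 for i=0..74
= 0.000280
P(match) = 1 - 0.000280 = 0.999720

P ≈ 0.9997 ≈ 99.97%


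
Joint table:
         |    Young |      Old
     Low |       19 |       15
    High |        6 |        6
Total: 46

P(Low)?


P(Low) = (19+15)/46 = 34/46 = 17/23

P(Low) = 17/23 ≈ 73.91%


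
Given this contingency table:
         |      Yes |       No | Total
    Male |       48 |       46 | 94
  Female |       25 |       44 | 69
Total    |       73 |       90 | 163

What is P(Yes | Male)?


P(Yes | Male) = 48/(48+46) = 48/94 = 24/47

P(Yes|Male) = 24/47 ≈ 51.06%


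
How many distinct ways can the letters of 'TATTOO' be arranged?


Letters: 6, freq: {'T': 3, 'A': 1, 'O': 2}
6!/(3!×1!×2!) = 720/12 = 60

60


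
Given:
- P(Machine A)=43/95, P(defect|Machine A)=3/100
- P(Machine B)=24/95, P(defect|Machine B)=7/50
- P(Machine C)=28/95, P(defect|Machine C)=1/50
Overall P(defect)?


P(B) = Σ P(B|Aᵢ)×P(Aᵢ)
  3/100×43/95 = 129/9500
  7/50×24/95 = 84/2375
  1/50×28/95 = 14/2375
Sum = 521/9500

P(defect) = 521/9500 ≈ 5.48%


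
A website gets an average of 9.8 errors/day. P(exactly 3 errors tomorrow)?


Poisson(λ=9.8): P(X=3) = e^(-λ)×λ^k/k!
= e^(-9.8) × 9.8^3 / 3!
≈ 5.545159943e-05 × 941.192 / 6 ≈ 0.008698

P(X=3) ≈ 0.008698 ≈ 0.87%


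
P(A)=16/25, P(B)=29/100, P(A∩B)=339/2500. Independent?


P(A)×P(B) = 116/625
P(A∩B) = 339/2500
Not equal → NOT independent

No, not independent


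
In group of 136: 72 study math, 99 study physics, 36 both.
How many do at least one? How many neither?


|A∪B| = 72+99-36 = 135
Neither = 136-135 = 1

At least one: 135; Neither: 1


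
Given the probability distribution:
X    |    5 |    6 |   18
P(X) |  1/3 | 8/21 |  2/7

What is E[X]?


E[X] = Σ x·P(X=x)
= (5)×(1/3) + (6)×(8/21) + (18)×(2/7)
= 191/21

E[X] = 191/21


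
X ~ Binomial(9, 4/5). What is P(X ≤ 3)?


P(X ≤ 3) = Σ P(X=i) for i=0..3
P(X=0) = 1/1953125
P(X=1) = 36/1953125
P(X=2) = 576/1953125
P(X=3) = 5376/1953125
Sum = 5989/1953125

P(X ≤ 3) = 5989/1953125 ≈ 0.31%


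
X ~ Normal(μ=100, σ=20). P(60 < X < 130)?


z₁=(60-100)/20=-2.0, z₂=(130-100)/20=1.5
P = Φ(1.5) - Φ(-2.0) = 0.933193 - 0.022750 = 0.910443 ≈ 0.9104

P(60 < X < 130) ≈ 0.9104


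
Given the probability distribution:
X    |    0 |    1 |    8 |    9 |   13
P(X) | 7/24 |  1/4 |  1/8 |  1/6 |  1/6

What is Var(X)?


E[X] = 59/12
E[X²] = 599/12
Var(X) = E[X²] - (E[X])² = 599/12 - 3481/144 = 3707/144

Var(X) = 3707/144 ≈ 25.7431


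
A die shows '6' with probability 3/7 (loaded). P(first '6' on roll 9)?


Geometric: P(X=9) = (1-p)^(k-1)×p = (4/7)^8×3/7 = 196608/40353607

P(X=9) = 196608/40353607 ≈ 0.49%


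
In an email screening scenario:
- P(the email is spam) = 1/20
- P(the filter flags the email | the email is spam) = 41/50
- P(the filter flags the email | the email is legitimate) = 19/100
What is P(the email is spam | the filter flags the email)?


Using Bayes' theorem:
P(A|B) = P(B|A)·P(A) / P(B)

P(the filter flags the email) = 41/50 × 1/20 + 19/100 × 19/20
= 41/1000 + 361/2000 = 443/2000

P(the email is spam|the filter flags the email) = (41/1000) / (443/2000) = 82/443

P(the email is spam|the filter flags the email) = 82/443 ≈ 18.51%


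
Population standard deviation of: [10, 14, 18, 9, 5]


Mean = 56/5
  (10-56/5)²=36/25
  (14-56/5)²=196/25
  (18-56/5)²=1156/25
  (9-56/5)²=121/25
  (5-56/5)²=961/25
Σ(x-μ)² = 494/5
σ² = (494/5)/5 = 494/25

σ = √(494/25) ≈ 4.4452


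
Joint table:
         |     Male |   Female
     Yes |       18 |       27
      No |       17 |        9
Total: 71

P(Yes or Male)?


P(Yes∨Male) = P(Yes) + P(Male) - P(Yes∧Male)
= (45 + 35 - 18)/71 = 62/71

P = 62/71 ≈ 87.32%


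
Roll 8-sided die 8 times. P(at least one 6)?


P(no 6)^8 = (7/8)^8 = 5764801/16777216
P(≥1) = 1 - 5764801/16777216 = 11012415/16777216

P = 11012415/16777216 ≈ 65.64%


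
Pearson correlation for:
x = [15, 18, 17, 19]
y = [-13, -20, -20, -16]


n=4, Σx=69, Σy=-69, Σxy=-1199, Σx²=1199, Σy²=1225
r = (4×(-1199) - 69×(-69))/√((4×1199 - 69²)(4×1225 - (-69)²))
= -35/√(35×139) = -35/√4865 ≈ -35/69.7496 ≈ -0.5018

r ≈ -0.5018


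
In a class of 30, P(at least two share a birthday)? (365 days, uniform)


P(all different) = Π(365-i)/365 for i=0..29
= 0.293684
P(match) = 1 - 0.293684 = 0.706316

P ≈ 0.7063 ≈ 70.63%


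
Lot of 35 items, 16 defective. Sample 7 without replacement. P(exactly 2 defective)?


Hypergeometric: C(16,2)×C(19,5)/C(35,7)
= 120×11628/6724520 = 2052/9889

P(X=2) = 2052/9889 ≈ 20.75%


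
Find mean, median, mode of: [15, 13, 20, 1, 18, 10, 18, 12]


Sorted: [1, 10, 12, 13, 15, 18, 18, 20]
Mean = 107/8
Median = 14
Freq: {15: 1, 13: 1, 20: 1, 1: 1, 18: 2, 10: 1, 12: 1}
Mode: [18]

Mean=107/8, Median=14, Mode=18


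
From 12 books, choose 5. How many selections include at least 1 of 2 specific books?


Complement: C(12,5) - C(10,5) = 792 - 252 = 540

540


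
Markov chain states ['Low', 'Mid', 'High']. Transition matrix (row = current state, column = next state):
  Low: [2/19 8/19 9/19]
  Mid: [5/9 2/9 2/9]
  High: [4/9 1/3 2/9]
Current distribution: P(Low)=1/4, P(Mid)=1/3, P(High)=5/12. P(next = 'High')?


P(next=High) = Σᵢ P(now=i)×P(i→High)
= 1/4×9/19 + 1/3×2/9 + 5/12×2/9
= 9/76 + 2/27 + 5/54 = 65/228

P = 65/228 ≈ 0.2851


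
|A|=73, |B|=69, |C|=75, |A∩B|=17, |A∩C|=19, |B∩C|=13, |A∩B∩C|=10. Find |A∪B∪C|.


|A∪B∪C| = 73+69+75-17-19-13+10 = 178

|A∪B∪C| = 178


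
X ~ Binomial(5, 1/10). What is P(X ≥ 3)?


P(X ≥ 3) = Σ P(X=i) for i=3..5
P(X=3) = 81/10000
P(X=4) = 9/20000
P(X=5) = 1/100000
Sum = 107/12500

P(X ≥ 3) = 107/12500 ≈ 0.86%


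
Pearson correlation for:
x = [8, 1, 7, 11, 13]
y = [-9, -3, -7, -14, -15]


n=5, Σx=40, Σy=-48, Σxy=-473, Σx²=404, Σy²=560
r = (5×(-473) - 40×(-48))/√((5×404 - 40²)(5×560 - (-48)²))
= -445/√(420×496) = -445/√208320 ≈ -445/456.4209 ≈ -0.9750

r ≈ -0.9750


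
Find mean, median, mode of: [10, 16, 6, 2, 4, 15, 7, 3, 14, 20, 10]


Sorted: [2, 3, 4, 6, 7, 10, 10, 14, 15, 16, 20]
Mean = 107/11
Median = 10
Freq: {10: 2, 16: 1, 6: 1, 2: 1, 4: 1, 15: 1, 7: 1, 3: 1, 14: 1, 20: 1}
Mode: [10]

Mean=107/11, Median=10, Mode=10


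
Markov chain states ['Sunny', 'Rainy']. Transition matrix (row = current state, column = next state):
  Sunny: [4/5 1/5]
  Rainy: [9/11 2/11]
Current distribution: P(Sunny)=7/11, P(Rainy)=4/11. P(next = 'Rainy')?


P(next=Rainy) = Σᵢ P(now=i)×P(i→Rainy)
= 7/11×1/5 + 4/11×2/11
= 7/55 + 8/121 = 117/605

P = 117/605 ≈ 0.1934


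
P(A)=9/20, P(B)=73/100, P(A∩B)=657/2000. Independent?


P(A)×P(B) = 657/2000
P(A∩B) = 657/2000
Equal ✓ → Independent

Yes, independent


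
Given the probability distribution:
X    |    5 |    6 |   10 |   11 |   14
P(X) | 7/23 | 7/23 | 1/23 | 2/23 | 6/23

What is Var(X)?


E[X] = 193/23
E[X²] = 1945/23
Var(X) = E[X²] - (E[X])² = 1945/23 - 37249/529 = 7486/529

Var(X) = 7486/529 ≈ 14.1512


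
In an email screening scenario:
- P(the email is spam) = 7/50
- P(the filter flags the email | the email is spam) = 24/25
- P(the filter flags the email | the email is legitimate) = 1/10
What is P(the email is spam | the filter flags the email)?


Using Bayes' theorem:
P(A|B) = P(B|A)·P(A) / P(B)

P(the filter flags the email) = 24/25 × 7/50 + 1/10 × 43/50
= 84/625 + 43/500 = 551/2500

P(the email is spam|the filter flags the email) = (84/625) / (551/2500) = 336/551

P(the email is spam|the filter flags the email) = 336/551 ≈ 60.98%


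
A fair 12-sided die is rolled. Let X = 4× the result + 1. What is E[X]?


E[die] = (1+12)/2 = 13/2
E[X] = 4×13/2 + 1 = 27

E[X] = 27


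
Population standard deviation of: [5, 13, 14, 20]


Mean = 52/4 = 13
  (5-13)²=64
  (13-13)²=0
  (14-13)²=1
  (20-13)²=49
Σ(x-μ)² = 114
σ² = 114/4 = 57/2

σ = √(57/2) ≈ 5.3385


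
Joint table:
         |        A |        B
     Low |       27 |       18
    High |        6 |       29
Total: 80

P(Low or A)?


P(Low∨A) = P(Low) + P(A) - P(Low∧A)
= (45 + 33 - 27)/80 = 51/80

P = 51/80 ≈ 63.75%


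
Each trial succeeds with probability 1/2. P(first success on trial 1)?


Geometric: P(X=1) = (1-p)^(k-1)×p = (1/2)^0×1/2 = 1/2

P(X=1) = 1/2 ≈ 50.00%


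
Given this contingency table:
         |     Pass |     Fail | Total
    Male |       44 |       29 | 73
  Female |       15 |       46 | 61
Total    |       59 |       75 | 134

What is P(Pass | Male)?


P(Pass | Male) = 44/(44+29) = 44/73

P(Pass|Male) = 44/73 ≈ 60.27%


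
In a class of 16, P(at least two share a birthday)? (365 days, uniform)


P(all different) = Π(365-i)/365 for i=0..15
= 0.716396
P(match) = 1 - 0.716396 = 0.283604

P ≈ 0.2836 ≈ 28.36%


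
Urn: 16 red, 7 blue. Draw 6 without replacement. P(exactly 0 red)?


Hypergeometric: C(16,0)×C(7,6)/C(23,6)
= 1×7/100947 = 1/14421

P(X=0) = 1/14421 ≈ 0.01%


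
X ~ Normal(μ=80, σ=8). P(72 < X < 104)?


z₁=(72-80)/8=-1.0, z₂=(104-80)/8=3.0
P = Φ(3.0) - Φ(-1.0) = 0.998650 - 0.158655 = 0.839995 ≈ 0.8400

P(72 < X < 104) ≈ 0.8400


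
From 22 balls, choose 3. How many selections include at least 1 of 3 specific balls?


Complement: C(22,3) - C(19,3) = 1540 - 969 = 571

571


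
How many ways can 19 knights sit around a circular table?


Circular arrangements of 19 distinct objects: fix one position to break rotational symmetry.
(n-1)! = 18! = 6402373705728000

6402373705728000


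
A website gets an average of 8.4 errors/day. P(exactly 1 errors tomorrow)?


Poisson(λ=8.4): P(X=1) = e^(-λ)×λ^k/k!
= e^(-8.4) × 8.4^1 / 1!
≈ 0.0002248673242 × 8.4 / 1 ≈ 0.001889

P(X=1) ≈ 0.001889 ≈ 0.19%


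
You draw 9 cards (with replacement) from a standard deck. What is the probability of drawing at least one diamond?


P(not a diamond) = 39/52 = 3/4
P(none in 9 draws) = (3/4)^9 = 19683/262144
P(≥1 diamond) = 1 - 19683/262144 = 242461/262144

P = 242461/262144 ≈ 92.49%


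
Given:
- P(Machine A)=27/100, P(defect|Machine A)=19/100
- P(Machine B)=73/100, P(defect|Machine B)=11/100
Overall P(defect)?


P(B) = Σ P(B|Aᵢ)×P(Aᵢ)
  19/100×27/100 = 513/10000
  11/100×73/100 = 803/10000
Sum = 329/2500

P(defect) = 329/2500 ≈ 13.16%


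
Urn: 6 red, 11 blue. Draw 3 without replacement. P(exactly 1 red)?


Hypergeometric: C(6,1)×C(11,2)/C(17,3)
= 6×55/680 = 33/68

P(X=1) = 33/68 ≈ 48.53%


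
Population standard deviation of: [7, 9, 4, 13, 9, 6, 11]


Mean = 59/7
  (7-59/7)²=100/49
  (9-59/7)²=16/49
  (4-59/7)²=961/49
  (13-59/7)²=1024/49
  (9-59/7)²=16/49
  (6-59/7)²=289/49
  (11-59/7)²=324/49
Σ(x-μ)² = 390/7
σ² = (390/7)/7 = 390/49

σ = √(390/49) ≈ 2.8212


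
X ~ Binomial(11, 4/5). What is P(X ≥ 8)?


P(X ≥ 8) = Σ P(X=i) for i=8..11
P(X=8) = 2162688/9765625
P(X=9) = 2883584/9765625
P(X=10) = 11534336/48828125
P(X=11) = 4194304/48828125
Sum = 65536/78125

P(X ≥ 8) = 65536/78125 ≈ 83.89%


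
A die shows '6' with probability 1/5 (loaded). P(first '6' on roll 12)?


Geometric: P(X=12) = (1-p)^(k-1)×p = (4/5)^11×1/5 = 4194304/244140625

P(X=12) = 4194304/244140625 ≈ 1.72%


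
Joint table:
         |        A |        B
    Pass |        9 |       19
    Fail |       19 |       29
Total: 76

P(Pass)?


P(Pass) = (9+19)/76 = 28/76 = 7/19

P(Pass) = 7/19 ≈ 36.84%


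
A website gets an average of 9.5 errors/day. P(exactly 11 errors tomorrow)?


Poisson(λ=9.5): P(X=11) = e^(-λ)×λ^k/k!
= e^(-9.5) × 9.5^11 / 11!
≈ 7.485182989e-05 × 56880009227.6 / 39916800 ≈ 0.106661

P(X=11) ≈ 0.106661 ≈ 10.67%


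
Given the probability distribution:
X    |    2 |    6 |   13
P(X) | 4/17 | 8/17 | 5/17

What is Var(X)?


E[X] = 121/17
E[X²] = 1149/17
Var(X) = E[X²] - (E[X])² = 1149/17 - 14641/289 = 4892/289

Var(X) = 4892/289 ≈ 16.9273


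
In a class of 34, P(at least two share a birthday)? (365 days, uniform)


P(all different) = Π(365-i)/365 for i=0..33
= 0.204683
P(match) = 1 - 0.204683 = 0.795317

P ≈ 0.7953 ≈ 79.53%


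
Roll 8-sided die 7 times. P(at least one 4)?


P(no 4)^7 = (7/8)^7 = 823543/2097152
P(≥1) = 1 - 823543/2097152 = 1273609/2097152

P = 1273609/2097152 ≈ 60.73%


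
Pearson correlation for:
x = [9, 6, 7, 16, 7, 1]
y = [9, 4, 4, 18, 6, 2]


n=6, Σx=46, Σy=43, Σxy=465, Σx²=472, Σy²=477
r = (6×465 - 46×43)/√((6×472 - 46²)(6×477 - 43²))
= 812/√(716×1013) = 812/√725308 ≈ 812/851.6502 ≈ 0.9534

r ≈ 0.9534


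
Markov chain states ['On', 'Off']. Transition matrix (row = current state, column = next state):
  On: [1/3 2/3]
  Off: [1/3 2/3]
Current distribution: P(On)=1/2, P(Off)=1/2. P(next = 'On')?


P(next=On) = Σᵢ P(now=i)×P(i→On)
= 1/2×1/3 + 1/2×1/3
= 1/6 + 1/6 = 1/3

P = 1/3 ≈ 0.3333


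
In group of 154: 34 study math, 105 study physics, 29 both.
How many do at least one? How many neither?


|A∪B| = 34+105-29 = 110
Neither = 154-110 = 44

At least one: 110; Neither: 44


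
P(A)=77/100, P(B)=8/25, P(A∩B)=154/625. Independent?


P(A)×P(B) = 154/625
P(A∩B) = 154/625
Equal ✓ → Independent

Yes, independent


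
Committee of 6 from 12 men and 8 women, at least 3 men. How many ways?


Count by #men:
  3M,3W: C(12,3)×C(8,3)=12320
  4M,2W: C(12,4)×C(8,2)=13860
  5M,1W: C(12,5)×C(8,1)=6336
  6M,0W: C(12,6)×C(8,0)=924
Total = 33440

33440


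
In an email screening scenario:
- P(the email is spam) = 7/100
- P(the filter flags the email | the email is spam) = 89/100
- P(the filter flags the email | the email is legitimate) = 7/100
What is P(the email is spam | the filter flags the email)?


Using Bayes' theorem:
P(A|B) = P(B|A)·P(A) / P(B)

P(the filter flags the email) = 89/100 × 7/100 + 7/100 × 93/100
= 623/10000 + 651/10000 = 637/5000

P(the email is spam|the filter flags the email) = (623/10000) / (637/5000) = 89/182

P(the email is spam|the filter flags the email) = 89/182 ≈ 48.90%


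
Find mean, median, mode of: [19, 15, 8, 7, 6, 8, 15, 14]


Sorted: [6, 7, 8, 8, 14, 15, 15, 19]
Mean = 92/8 = 23/2
Median = 11
Freq: {19: 1, 15: 2, 8: 2, 7: 1, 6: 1, 14: 1}
Mode: [8, 15]

Mean=23/2, Median=11, Mode=[8, 15]


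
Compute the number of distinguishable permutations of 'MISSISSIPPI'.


Letters: 11, freq: {'M': 1, 'I': 4, 'S': 4, 'P': 2}
11!/(1!×4!×4!×2!) = 39916800/1152 = 34650

34650


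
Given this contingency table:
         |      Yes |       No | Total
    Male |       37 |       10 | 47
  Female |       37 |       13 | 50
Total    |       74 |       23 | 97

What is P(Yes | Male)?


P(Yes | Male) = 37/(37+10) = 37/47

P(Yes|Male) = 37/47 ≈ 78.72%


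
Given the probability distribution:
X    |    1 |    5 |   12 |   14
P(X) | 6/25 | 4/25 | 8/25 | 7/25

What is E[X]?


E[X] = Σ x·P(X=x)
= (1)×(6/25) + (5)×(4/25) + (12)×(8/25) + (14)×(7/25)
= 44/5

E[X] = 44/5


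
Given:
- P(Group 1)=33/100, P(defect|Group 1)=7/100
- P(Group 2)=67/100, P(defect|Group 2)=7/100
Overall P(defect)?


P(B) = Σ P(B|Aᵢ)×P(Aᵢ)
  7/100×33/100 = 231/10000
  7/100×67/100 = 469/10000
Sum = 7/100

P(defect) = 7/100 ≈ 7.00%


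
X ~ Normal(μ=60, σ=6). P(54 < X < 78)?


z₁=(54-60)/6=-1.0, z₂=(78-60)/6=3.0
P = Φ(3.0) - Φ(-1.0) = 0.998650 - 0.158655 = 0.839995 ≈ 0.8400

P(54 < X < 78) ≈ 0.8400


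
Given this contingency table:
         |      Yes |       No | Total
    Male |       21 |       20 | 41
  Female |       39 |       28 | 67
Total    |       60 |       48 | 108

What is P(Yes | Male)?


P(Yes | Male) = 21/(21+20) = 21/41

P(Yes|Male) = 21/41 ≈ 51.22%


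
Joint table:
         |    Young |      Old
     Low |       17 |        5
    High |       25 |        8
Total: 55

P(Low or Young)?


P(Low∨Young) = P(Low) + P(Young) - P(Low∧Young)
= (22 + 42 - 17)/55 = 47/55

P = 47/55 ≈ 85.45%


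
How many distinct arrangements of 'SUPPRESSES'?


Letters: 10, freq: {'S': 4, 'U': 1, 'P': 2, 'R': 1, 'E': 2}
10!/(4!×1!×2!×1!×2!) = 3628800/96 = 37800

37800


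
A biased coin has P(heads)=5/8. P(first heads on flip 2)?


Geometric: P(X=2) = (1-p)^(k-1)×p = (3/8)^1×5/8 = 15/64

P(X=2) = 15/64 ≈ 23.44%


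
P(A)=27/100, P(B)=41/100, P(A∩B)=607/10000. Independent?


P(A)×P(B) = 1107/10000
P(A∩B) = 607/10000
Not equal → NOT independent

No, not independent


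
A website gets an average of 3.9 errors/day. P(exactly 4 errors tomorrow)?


Poisson(λ=3.9): P(X=4) = e^(-λ)×λ^k/k!
= e^(-3.9) × 3.9^4 / 4!
≈ 0.02024191145 × 231.3441 / 24 ≈ 0.195119

P(X=4) ≈ 0.195119 ≈ 19.51%


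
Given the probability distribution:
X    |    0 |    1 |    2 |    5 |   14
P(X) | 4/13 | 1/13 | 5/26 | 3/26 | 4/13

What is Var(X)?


E[X] = 139/26
E[X²] = 1665/26
Var(X) = E[X²] - (E[X])² = 1665/26 - 19321/676 = 23969/676

Var(X) = 23969/676 ≈ 35.4571


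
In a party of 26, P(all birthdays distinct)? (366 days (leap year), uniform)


P(all different) = Π(366-i)/366 for i=0..25
= (366/366)×(365/366)×...×(341/366)
= 0.402786

P ≈ 0.4028 ≈ 40.28%


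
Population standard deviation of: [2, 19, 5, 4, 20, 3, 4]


Mean = 57/7
  (2-57/7)²=1849/49
  (19-57/7)²=5776/49
  (5-57/7)²=484/49
  (4-57/7)²=841/49
  (20-57/7)²=6889/49
  (3-57/7)²=1296/49
  (4-57/7)²=841/49
Σ(x-μ)² = 2568/7
σ² = (2568/7)/7 = 2568/49

σ = √(2568/49) ≈ 7.2393


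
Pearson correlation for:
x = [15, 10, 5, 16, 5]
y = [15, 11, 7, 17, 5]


n=5, Σx=51, Σy=55, Σxy=667, Σx²=631, Σy²=709
r = (5×667 - 51×55)/√((5×631 - 51²)(5×709 - 55²))
= 530/√(554×520) = 530/√288080 ≈ 530/536.7308 ≈ 0.9875

r ≈ 0.9875


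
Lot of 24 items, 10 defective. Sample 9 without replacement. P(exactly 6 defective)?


Hypergeometric: C(10,6)×C(14,3)/C(24,9)
= 210×364/1307504 = 9555/163438

P(X=6) = 9555/163438 ≈ 5.85%


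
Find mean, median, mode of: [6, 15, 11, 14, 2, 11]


Sorted: [2, 6, 11, 11, 14, 15]
Mean = 59/6
Median = 11
Freq: {6: 1, 15: 1, 11: 2, 14: 1, 2: 1}
Mode: [11]

Mean=59/6, Median=11, Mode=11


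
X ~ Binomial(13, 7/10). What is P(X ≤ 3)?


P(X ≤ 3) = Σ P(X=i) for i=0..3
P(X=0) = 1594323/10000000000000
P(X=1) = 48361131/10000000000000
P(X=2) = 338527917/5000000000000
P(X=3) = 2896294401/5000000000000
Sum = 651960009/1000000000000

P(X ≤ 3) = 651960009/1000000000000 ≈ 0.07%


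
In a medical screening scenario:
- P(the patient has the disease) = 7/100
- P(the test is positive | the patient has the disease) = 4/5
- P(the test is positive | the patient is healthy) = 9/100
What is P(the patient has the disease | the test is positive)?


Using Bayes' theorem:
P(A|B) = P(B|A)·P(A) / P(B)

P(the test is positive) = 4/5 × 7/100 + 9/100 × 93/100
= 7/125 + 837/10000 = 1397/10000

P(the patient has the disease|the test is positive) = (7/125) / (1397/10000) = 560/1397

P(the patient has the disease|the test is positive) = 560/1397 ≈ 40.09%


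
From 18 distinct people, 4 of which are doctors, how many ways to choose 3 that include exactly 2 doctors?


Choose 2 of the 4 doctors and 1 of the other 14 people:
C(4,2)×C(14,1) = 6×14 = 84

84


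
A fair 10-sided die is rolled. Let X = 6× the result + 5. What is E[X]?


E[die] = (1+10)/2 = 11/2
E[X] = 6×11/2 + 5 = 38

E[X] = 38


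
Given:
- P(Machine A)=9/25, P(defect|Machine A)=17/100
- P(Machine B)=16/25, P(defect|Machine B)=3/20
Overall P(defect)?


P(B) = Σ P(B|Aᵢ)×P(Aᵢ)
  17/100×9/25 = 153/2500
  3/20×16/25 = 12/125
Sum = 393/2500

P(defect) = 393/2500 ≈ 15.72%


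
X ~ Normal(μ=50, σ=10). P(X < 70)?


z = (70-50)/10 = 2.0
P(Z < 2.0) = 0.9772

P(X < 70) ≈ 0.9772


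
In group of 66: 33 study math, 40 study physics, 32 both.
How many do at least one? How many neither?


|A∪B| = 33+40-32 = 41
Neither = 66-41 = 25

At least one: 41; Neither: 25


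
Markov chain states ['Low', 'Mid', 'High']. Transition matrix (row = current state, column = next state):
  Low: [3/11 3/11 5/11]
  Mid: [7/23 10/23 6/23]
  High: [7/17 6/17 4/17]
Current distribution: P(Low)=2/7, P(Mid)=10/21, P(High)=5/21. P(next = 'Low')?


P(next=Low) = Σᵢ P(now=i)×P(i→Low)
= 2/7×3/11 + 10/21×7/23 + 5/21×7/17
= 6/77 + 10/69 + 5/51 = 9661/30107

P = 9661/30107 ≈ 0.3209


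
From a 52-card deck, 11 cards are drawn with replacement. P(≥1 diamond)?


P(not a diamond) = 39/52 = 3/4
P(none in 11 draws) = (3/4)^11 = 177147/4194304
P(≥1 diamond) = 1 - 177147/4194304 = 4017157/4194304

P = 4017157/4194304 ≈ 95.78%


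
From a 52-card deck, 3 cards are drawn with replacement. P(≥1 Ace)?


P(not a Ace) = 48/52 = 12/13
P(none in 3 draws) = (12/13)^3 = 1728/2197
P(≥1 Ace) = 1 - 1728/2197 = 469/2197

P = 469/2197 ≈ 21.35%


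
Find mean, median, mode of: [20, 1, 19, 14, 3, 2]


Sorted: [1, 2, 3, 14, 19, 20]
Mean = 59/6
Median = 17/2
Freq: {20: 1, 1: 1, 19: 1, 14: 1, 3: 1, 2: 1}
Mode: No mode

Mean=59/6, Median=17/2, Mode=No mode


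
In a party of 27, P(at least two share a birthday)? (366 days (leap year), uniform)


P(all different) = Π(366-i)/366 for i=0..26
= 0.374173
P(match) = 1 - 0.374173 = 0.625827

P ≈ 0.6258 ≈ 62.58%


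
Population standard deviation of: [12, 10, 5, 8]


Mean = 35/4
  (12-35/4)²=169/16
  (10-35/4)²=25/16
  (5-35/4)²=225/16
  (8-35/4)²=9/16
Σ(x-μ)² = 107/4
σ² = (107/4)/4 = 107/16

σ = √(107/16) ≈ 2.5860


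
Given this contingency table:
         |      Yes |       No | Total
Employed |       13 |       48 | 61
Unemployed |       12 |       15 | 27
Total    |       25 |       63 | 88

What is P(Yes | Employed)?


P(Yes | Employed) = 13/(13+48) = 13/61

P(Yes|Employed) = 13/61 ≈ 21.31%


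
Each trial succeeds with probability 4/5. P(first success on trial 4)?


Geometric: P(X=4) = (1-p)^(k-1)×p = (1/5)^3×4/5 = 4/625

P(X=4) = 4/625 ≈ 0.64%


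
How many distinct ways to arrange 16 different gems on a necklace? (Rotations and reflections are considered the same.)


Free circular arrangements: rotations and reflections both identified.
(n-1)!/2 = 15!/2 = 1307674368000/2 = 653837184000

653837184000


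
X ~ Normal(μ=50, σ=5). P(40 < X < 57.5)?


z₁=(40-50)/5=-2.0, z₂=(57.5-50)/5=1.5
P = Φ(1.5) - Φ(-2.0) = 0.933193 - 0.022750 = 0.910443 ≈ 0.9104

P(40 < X < 57.5) ≈ 0.9104


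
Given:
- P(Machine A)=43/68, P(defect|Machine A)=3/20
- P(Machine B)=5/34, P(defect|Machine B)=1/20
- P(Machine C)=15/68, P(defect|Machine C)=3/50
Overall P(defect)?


P(B) = Σ P(B|Aᵢ)×P(Aᵢ)
  3/20×43/68 = 129/1360
  1/20×5/34 = 1/136
  3/50×15/68 = 9/680
Sum = 157/1360

P(defect) = 157/1360 ≈ 11.54%


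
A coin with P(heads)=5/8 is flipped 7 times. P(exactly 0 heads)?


Binomial: P(X=0) = C(7,0)×p^0×(1-p)^7
= 1 × 1 × 2187/2097152 = 2187/2097152

P(X=0) = 2187/2097152 ≈ 0.10%


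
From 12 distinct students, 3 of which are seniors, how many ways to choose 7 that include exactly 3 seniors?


Choose 3 of the 3 seniors and 4 of the other 9 students:
C(3,3)×C(9,4) = 1×126 = 126

126


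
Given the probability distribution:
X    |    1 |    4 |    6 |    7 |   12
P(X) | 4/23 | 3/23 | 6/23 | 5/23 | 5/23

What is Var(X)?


E[X] = 147/23
E[X²] = 1233/23
Var(X) = E[X²] - (E[X])² = 1233/23 - 21609/529 = 6750/529

Var(X) = 6750/529 ≈ 12.7599


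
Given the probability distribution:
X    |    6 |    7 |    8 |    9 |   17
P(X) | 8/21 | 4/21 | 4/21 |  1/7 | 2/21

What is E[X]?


E[X] = Σ x·P(X=x)
= (6)×(8/21) + (7)×(4/21) + (8)×(4/21) + (9)×(1/7) + (17)×(2/21)
= 169/21

E[X] = 169/21


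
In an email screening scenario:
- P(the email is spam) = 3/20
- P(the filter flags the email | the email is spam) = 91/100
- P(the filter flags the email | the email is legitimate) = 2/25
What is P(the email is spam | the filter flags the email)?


Using Bayes' theorem:
P(A|B) = P(B|A)·P(A) / P(B)

P(the filter flags the email) = 91/100 × 3/20 + 2/25 × 17/20
= 273/2000 + 17/250 = 409/2000

P(the email is spam|the filter flags the email) = (273/2000) / (409/2000) = 273/409

P(the email is spam|the filter flags the email) = 273/409 ≈ 66.75%


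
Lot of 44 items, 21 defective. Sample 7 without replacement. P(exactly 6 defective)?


Hypergeometric: C(21,6)×C(23,1)/C(44,7)
= 54264×23/38320568 = 8211/252109

P(X=6) = 8211/252109 ≈ 3.26%


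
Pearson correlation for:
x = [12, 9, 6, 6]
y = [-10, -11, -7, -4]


n=4, Σx=33, Σy=-32, Σxy=-285, Σx²=297, Σy²=286
r = (4×(-285) - 33×(-32))/√((4×297 - 33²)(4×286 - (-32)²))
= -84/√(99×120) = -84/√11880 ≈ -84/108.9954 ≈ -0.7707

r ≈ -0.7707


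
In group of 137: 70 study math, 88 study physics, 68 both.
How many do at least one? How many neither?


|A∪B| = 70+88-68 = 90
Neither = 137-90 = 47

At least one: 90; Neither: 47


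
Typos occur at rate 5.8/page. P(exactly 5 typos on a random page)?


Poisson(λ=5.8): P(X=5) = e^(-λ)×λ^k/k!
= e^(-5.8) × 5.8^5 / 5!
≈ 0.003027554745 × 6563.56768 / 120 ≈ 0.165596

P(X=5) ≈ 0.165596 ≈ 16.56%


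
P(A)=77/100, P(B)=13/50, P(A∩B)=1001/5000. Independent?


P(A)×P(B) = 1001/5000
P(A∩B) = 1001/5000
Equal ✓ → Independent

Yes, independent


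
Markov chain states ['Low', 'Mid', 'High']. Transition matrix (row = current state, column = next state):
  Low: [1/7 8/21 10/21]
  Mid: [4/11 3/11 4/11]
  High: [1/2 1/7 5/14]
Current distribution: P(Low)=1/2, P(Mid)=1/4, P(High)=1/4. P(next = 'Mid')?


P(next=Mid) = Σᵢ P(now=i)×P(i→Mid)
= 1/2×8/21 + 1/4×3/11 + 1/4×1/7
= 4/21 + 3/44 + 1/28 = 68/231

P = 68/231 ≈ 0.2944


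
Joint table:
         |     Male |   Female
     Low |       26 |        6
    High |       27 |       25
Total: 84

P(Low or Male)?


P(Low∨Male) = P(Low) + P(Male) - P(Low∧Male)
= (32 + 53 - 26)/84 = 59/84

P = 59/84 ≈ 70.24%


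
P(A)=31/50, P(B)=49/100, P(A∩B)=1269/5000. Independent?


P(A)×P(B) = 1519/5000
P(A∩B) = 1269/5000
Not equal → NOT independent

No, not independent


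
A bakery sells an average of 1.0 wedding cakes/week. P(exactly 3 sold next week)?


Poisson(λ=1.0): P(X=3) = e^(-λ)×λ^k/k!
= e^(-1.0) × 1.0^3 / 3!
≈ 0.3678794412 × 1 / 6 ≈ 0.061313

P(X=3) ≈ 0.061313 ≈ 6.13%


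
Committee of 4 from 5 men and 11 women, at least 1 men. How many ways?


Count by #men:
  1M,3W: C(5,1)×C(11,3)=825
  2M,2W: C(5,2)×C(11,2)=550
  3M,1W: C(5,3)×C(11,1)=110
  4M,0W: C(5,4)×C(11,0)=5
Total = 1490

1490


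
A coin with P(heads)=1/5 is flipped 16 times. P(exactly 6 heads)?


Binomial: P(X=6) = C(16,6)×p^6×(1-p)^10
= 8008 × 1/15625 × 1048576/9765625 = 8396996608/152587890625

P(X=6) = 8396996608/152587890625 ≈ 5.50%


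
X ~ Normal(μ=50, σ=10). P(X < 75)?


z = (75-50)/10 = 2.5
P(Z < 2.5) = 0.9938

P(X < 75) ≈ 0.9938


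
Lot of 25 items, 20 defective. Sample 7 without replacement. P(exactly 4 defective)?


Hypergeometric: C(20,4)×C(5,3)/C(25,7)
= 4845×10/480700 = 51/506

P(X=4) = 51/506 ≈ 10.08%


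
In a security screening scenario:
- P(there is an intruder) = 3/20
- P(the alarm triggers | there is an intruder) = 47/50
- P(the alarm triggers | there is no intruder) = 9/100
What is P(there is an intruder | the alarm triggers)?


Using Bayes' theorem:
P(A|B) = P(B|A)·P(A) / P(B)

P(the alarm triggers) = 47/50 × 3/20 + 9/100 × 17/20
= 141/1000 + 153/2000 = 87/400

P(there is an intruder|the alarm triggers) = (141/1000) / (87/400) = 94/145

P(there is an intruder|the alarm triggers) = 94/145 ≈ 64.83%


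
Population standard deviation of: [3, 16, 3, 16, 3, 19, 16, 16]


Mean = 92/8 = 23/2
  (3-23/2)²=289/4
  (16-23/2)²=81/4
  (3-23/2)²=289/4
  (16-23/2)²=81/4
  (3-23/2)²=289/4
  (19-23/2)²=225/4
  (16-23/2)²=81/4
  (16-23/2)²=81/4
Σ(x-μ)² = 354
σ² = 354/8 = 177/4

σ = √(177/4) ≈ 6.6521


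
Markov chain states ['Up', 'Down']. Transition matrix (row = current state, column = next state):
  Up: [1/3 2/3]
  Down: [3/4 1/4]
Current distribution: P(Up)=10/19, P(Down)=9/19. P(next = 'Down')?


P(next=Down) = Σᵢ P(now=i)×P(i→Down)
= 10/19×2/3 + 9/19×1/4
= 20/57 + 9/76 = 107/228

P = 107/228 ≈ 0.4693


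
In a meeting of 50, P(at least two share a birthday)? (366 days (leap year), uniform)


P(all different) = Π(366-i)/366 for i=0..49
= 0.029927
P(match) = 1 - 0.029927 = 0.970073

P ≈ 0.9701 ≈ 97.01%


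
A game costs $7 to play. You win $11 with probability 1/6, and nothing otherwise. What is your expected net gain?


E[gain] = (11-7)×1/6 + (-7)×5/6
= 2/3 - 35/6 = -31/6

Expected net gain = $-31/6 ≈ $-5.17


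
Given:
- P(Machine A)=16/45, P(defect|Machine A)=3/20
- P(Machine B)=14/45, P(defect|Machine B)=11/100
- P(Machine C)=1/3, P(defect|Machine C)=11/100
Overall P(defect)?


P(B) = Σ P(B|Aᵢ)×P(Aᵢ)
  3/20×16/45 = 4/75
  11/100×14/45 = 77/2250
  11/100×1/3 = 11/300
Sum = 559/4500

P(defect) = 559/4500 ≈ 12.42%


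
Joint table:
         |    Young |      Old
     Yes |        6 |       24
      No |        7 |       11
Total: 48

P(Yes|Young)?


P(Yes|Young) = 6/(6+7) = 6/13

P = 6/13 ≈ 46.15%


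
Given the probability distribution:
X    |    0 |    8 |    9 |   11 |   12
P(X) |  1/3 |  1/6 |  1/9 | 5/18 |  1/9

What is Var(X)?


E[X] = 121/18
E[X²] = 1247/18
Var(X) = E[X²] - (E[X])² = 1247/18 - 14641/324 = 7805/324

Var(X) = 7805/324 ≈ 24.0895


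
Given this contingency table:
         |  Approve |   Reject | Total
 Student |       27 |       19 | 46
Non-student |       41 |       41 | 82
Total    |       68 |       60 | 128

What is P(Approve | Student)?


P(Approve | Student) = 27/(27+19) = 27/46

P(Approve|Student) = 27/46 ≈ 58.70%


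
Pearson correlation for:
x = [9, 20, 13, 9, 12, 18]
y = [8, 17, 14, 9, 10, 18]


n=6, Σx=81, Σy=76, Σxy=1119, Σx²=1199, Σy²=1054
r = (6×1119 - 81×76)/√((6×1199 - 81²)(6×1054 - 76²))
= 558/√(633×548) = 558/√346884 ≈ 558/588.9686 ≈ 0.9474

r ≈ 0.9474


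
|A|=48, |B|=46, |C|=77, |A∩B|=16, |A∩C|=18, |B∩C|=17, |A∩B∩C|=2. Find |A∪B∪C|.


|A∪B∪C| = 48+46+77-16-18-17+2 = 122

|A∪B∪C| = 122


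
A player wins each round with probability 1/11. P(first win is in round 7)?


Geometric: P(X=7) = (1-p)^(k-1)×p = (10/11)^6×1/11 = 1000000/19487171

P(X=7) = 1000000/19487171 ≈ 5.13%


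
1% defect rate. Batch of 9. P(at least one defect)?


P(all good) = (99/100)^9 = 913517247483640899/1000000000000000000
P(≥1 defect) = 86482752516359101/1000000000000000000

P = 86482752516359101/1000000000000000000 ≈ 8.65%


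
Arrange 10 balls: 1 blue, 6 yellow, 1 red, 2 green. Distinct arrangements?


10!/(1!×6!×1!×2!) = 2520

2520


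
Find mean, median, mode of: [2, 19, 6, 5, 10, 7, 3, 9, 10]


Sorted: [2, 3, 5, 6, 7, 9, 10, 10, 19]
Mean = 71/9
Median = 7
Freq: {2: 1, 19: 1, 6: 1, 5: 1, 10: 2, 7: 1, 3: 1, 9: 1}
Mode: [10]

Mean=71/9, Median=7, Mode=10


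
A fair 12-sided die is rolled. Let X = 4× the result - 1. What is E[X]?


E[die] = (1+12)/2 = 13/2
E[X] = 4×13/2 - 1 = 25

E[X] = 25


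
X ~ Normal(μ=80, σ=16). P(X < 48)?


z = (48-80)/16 = -2.0
P(Z < -2.0) = 0.0228

P(X < 48) ≈ 0.0228


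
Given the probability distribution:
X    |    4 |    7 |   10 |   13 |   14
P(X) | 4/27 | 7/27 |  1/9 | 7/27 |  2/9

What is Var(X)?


E[X] = 10
E[X²] = 1022/9
Var(X) = E[X²] - (E[X])² = 1022/9 - 100 = 122/9

Var(X) = 122/9 ≈ 13.5556


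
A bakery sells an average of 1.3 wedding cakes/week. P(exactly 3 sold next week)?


Poisson(λ=1.3): P(X=3) = e^(-λ)×λ^k/k!
= e^(-1.3) × 1.3^3 / 3!
≈ 0.272531793 × 2.197 / 6 ≈ 0.099792

P(X=3) ≈ 0.099792 ≈ 9.98%
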